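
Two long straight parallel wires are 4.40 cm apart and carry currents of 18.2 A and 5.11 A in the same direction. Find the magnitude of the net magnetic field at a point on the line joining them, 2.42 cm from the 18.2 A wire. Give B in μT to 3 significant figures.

Each long wire gives B = μ₀I/(2πd). Distances are d₁ = 0.0242 m and d₂ = 0.0198 m.
B₁ = 1.50×10⁻⁴ T, B₂ = 5.16×10⁻⁵ T.
Between parallel currents the two contributions point in opposite directions, so they subtract. B = |B₁ − B₂| = |1.50×10⁻⁴ − 5.16×10⁻⁵| = 9.88×10⁻⁵ T.

B ≈ 98.8 μT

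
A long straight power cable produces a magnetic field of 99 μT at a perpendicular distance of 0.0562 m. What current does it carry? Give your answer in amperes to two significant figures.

For a long straight wire B = μ₀I/(2πd), so I = 2πdB/μ₀.
I = 2π × 0.0562 × 9.90×10⁻⁵ / (4π×10⁻⁷) = 27.8 A.

I ≈ 28 A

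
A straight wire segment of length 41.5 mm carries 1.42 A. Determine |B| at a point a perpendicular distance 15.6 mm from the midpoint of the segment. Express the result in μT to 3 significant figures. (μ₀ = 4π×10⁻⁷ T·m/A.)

For a finite straight segment, B = (μ₀I/4πd)(sinθ₁ + sinθ₂), where θ₁, θ₂ are the angles from the perpendicular to each end.
The perpendicular from the point meets the wire at its midpoint, so each end is L/2 = 0.02075 m away along the wire.
sinθ₁ = 0.02075/√(0.02075²+0.0156²) = 0.7993; sinθ₂ = 0.02075/√(0.02075²+0.0156²) = 0.7993.
B = (4π×10⁻⁷ × 1.42) / (4π × 0.0156) × (0.7993 + 0.7993) = 1.46×10⁻⁵ T.

B ≈ 14.6 μT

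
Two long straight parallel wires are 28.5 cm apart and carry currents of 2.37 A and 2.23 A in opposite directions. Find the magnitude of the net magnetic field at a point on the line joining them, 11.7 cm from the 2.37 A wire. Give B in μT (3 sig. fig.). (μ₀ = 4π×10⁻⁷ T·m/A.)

B ≈ 6.71 μT

Each long wire gives B = μ₀I/(2πd). Distances are d₁ = 0.117 m and d₂ = 0.168 m.
B₁ = 4.05×10⁻⁶ T, B₂ = 2.65×10⁻⁶ T.
Between antiparallel currents both contributions point the same way, so they add. B = B₁ + B₂ = 4.05×10⁻⁶ + 2.65×10⁻⁶ = 6.71×10⁻⁶ T.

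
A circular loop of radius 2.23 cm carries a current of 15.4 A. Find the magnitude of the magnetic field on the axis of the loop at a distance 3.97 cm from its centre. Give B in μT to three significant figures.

On the axis of a circular loop, B = μ₀IR² / [2(R²+z²)^(3/2)].
R² + z² = (0.0223)² + (0.0397)² = 0.002073 m², and (R²+z²)^(3/2) = 9.44×10⁻⁵ m³.
B = (4π×10⁻⁷ × 15.4 × 0.0004973) / (2 × 9.44×10⁻⁵) = 5.10×10⁻⁵ T.

B ≈ 51.0 μT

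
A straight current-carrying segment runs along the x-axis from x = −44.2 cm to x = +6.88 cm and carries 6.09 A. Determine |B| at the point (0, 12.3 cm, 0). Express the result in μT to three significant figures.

B ≈ 7.19 μT

For a finite straight segment, B = (μ₀I/4πd)(sinθ₁ + sinθ₂), where θ₁, θ₂ are the angles from the perpendicular to each end.
The perpendicular distance is d = 0.123 m; the end-offsets along the wire are a = 0.442 m and b = 0.0688 m.
sinθ₁ = 0.442/√(0.442²+0.123²) = 0.9634; sinθ₂ = 0.0688/√(0.0688²+0.123²) = 0.4882.
B = (4π×10⁻⁷ × 6.09) / (4π × 0.123) × (0.9634 + 0.4882) = 7.19×10⁻⁶ T.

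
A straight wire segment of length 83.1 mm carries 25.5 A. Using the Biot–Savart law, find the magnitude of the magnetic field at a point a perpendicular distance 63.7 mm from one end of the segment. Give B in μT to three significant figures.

B ≈ 31.8 μT

For a finite straight segment, B = (μ₀I/4πd)(sinθ₁ + sinθ₂), where θ₁, θ₂ are the angles from the perpendicular to each end.
The perpendicular foot is at one end, so the two end-offsets along the wire are 0 and L = 0.0831 m.
sinθ₁ = 0/√(0²+0.0637²) = 0.0000; sinθ₂ = 0.0831/√(0.0831²+0.0637²) = 0.7937.
B = (4π×10⁻⁷ × 25.5) / (4π × 0.0637) × (0.0000 + 0.7937) = 3.18×10⁻⁵ T.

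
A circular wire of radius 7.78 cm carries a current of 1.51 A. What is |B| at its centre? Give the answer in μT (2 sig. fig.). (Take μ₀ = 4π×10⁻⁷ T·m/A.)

B ≈ 12 μT

At the centre of a circular loop the Biot–Savart law gives B = μ₀I/(2R).
B = (4π×10⁻⁷ × 1.51) / (2 × 0.0778) = 1.22×10⁻⁵ T.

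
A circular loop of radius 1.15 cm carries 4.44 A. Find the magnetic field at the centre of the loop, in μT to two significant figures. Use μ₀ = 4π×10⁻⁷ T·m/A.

B ≈ 240 μT

At the centre of a circular loop the Biot–Savart law gives B = μ₀I/(2R).
B = (4π×10⁻⁷ × 4.44) / (2 × 0.0115) = 2.43×10⁻⁴ T.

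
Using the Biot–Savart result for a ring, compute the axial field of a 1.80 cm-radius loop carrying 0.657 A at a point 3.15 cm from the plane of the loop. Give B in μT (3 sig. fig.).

B ≈ 2.80 μT

On the axis of a circular loop, B = μ₀IR² / [2(R²+z²)^(3/2)].
R² + z² = (0.018)² + (0.0315)² = 0.001316 m², and (R²+z²)^(3/2) = 4.78×10⁻⁵ m³.
B = (4π×10⁻⁷ × 0.657 × 0.000324) / (2 × 4.78×10⁻⁵) = 2.80×10⁻⁶ T.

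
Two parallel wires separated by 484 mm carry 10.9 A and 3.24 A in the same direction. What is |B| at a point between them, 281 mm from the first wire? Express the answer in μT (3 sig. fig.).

B ≈ 4.57 μT

Each long wire gives B = μ₀I/(2πd). Distances are d₁ = 0.281 m and d₂ = 0.203 m.
B₁ = 7.76×10⁻⁶ T, B₂ = 3.19×10⁻⁶ T.
Between parallel currents the two contributions point in opposite directions, so they subtract. B = |B₁ − B₂| = |7.76×10⁻⁶ − 3.19×10⁻⁶| = 4.57×10⁻⁶ T.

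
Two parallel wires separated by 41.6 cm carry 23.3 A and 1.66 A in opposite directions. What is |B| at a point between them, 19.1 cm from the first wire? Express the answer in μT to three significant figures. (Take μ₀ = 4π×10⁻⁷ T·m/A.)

B ≈ 25.9 μT

Each long wire gives B = μ₀I/(2πd). Distances are d₁ = 0.191 m and d₂ = 0.225 m.
B₁ = 2.44×10⁻⁵ T, B₂ = 1.48×10⁻⁶ T.
Between antiparallel currents both contributions point the same way, so they add. B = B₁ + B₂ = 2.44×10⁻⁵ + 1.48×10⁻⁶ = 2.59×10⁻⁵ T.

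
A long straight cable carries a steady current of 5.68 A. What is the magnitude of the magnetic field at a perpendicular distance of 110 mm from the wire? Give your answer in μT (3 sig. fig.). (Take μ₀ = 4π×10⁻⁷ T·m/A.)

B ≈ 10.3 μT

For an infinitely long straight wire, B = μ₀I/(2πd).
B = (4π×10⁻⁷ × 5.68) / (2π × 0.11) = 1.03×10⁻⁵ T.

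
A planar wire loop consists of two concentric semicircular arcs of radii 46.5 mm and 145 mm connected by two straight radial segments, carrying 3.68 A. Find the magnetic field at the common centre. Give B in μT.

The radial connectors point toward the centre, so dl × r̂ = 0 and they contribute nothing.
Each semicircle gives μ₀I/(4R): inner arc 2.49×10⁻⁵ T, outer arc 7.97×10⁻⁶ T.
The two arcs carry current in opposite angular senses, so their fields oppose: B = |2.49×10⁻⁵ − 7.97×10⁻⁶| = 1.69×10⁻⁵ T.

B ≈ 16.9 μT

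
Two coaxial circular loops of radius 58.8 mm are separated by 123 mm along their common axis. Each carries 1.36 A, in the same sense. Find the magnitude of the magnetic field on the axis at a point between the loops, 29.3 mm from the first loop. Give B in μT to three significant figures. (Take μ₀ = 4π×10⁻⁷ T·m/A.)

Each loop contributes B = μ₀IR²/[2(R²+z²)^(3/2)] on the axis, with z measured from that loop.
Loop 1 (z = 0.0293 m): B₁ = 1.04×10⁻⁵ T. Loop 2 (z = 0.0937 m): B₂ = 2.18×10⁻⁶ T.
The fields add: B = B₁ + B₂ = 1.26×10⁻⁵ T.

B ≈ 12.6 μT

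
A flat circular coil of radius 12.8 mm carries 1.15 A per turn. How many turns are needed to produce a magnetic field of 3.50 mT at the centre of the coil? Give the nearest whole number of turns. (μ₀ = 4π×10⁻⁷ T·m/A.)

For an N-turn coil, B = Nμ₀I/(2R). A single turn gives B₁ = 5.65×10⁻⁵ T with R = 0.0128 m.
N = B/B₁ = 3.50×10⁻³ / 5.65×10⁻⁵ = 62.00.

N = 62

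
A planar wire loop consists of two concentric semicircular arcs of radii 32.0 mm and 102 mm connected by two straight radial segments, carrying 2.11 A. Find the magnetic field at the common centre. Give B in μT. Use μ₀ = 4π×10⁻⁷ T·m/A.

The radial connectors point toward the centre, so dl × r̂ = 0 and they contribute nothing.
Each semicircle gives μ₀I/(4R): inner arc 2.07×10⁻⁵ T, outer arc 6.50×10⁻⁶ T.
The two arcs carry current in opposite angular senses, so their fields oppose: B = |2.07×10⁻⁵ − 6.50×10⁻⁶| = 1.42×10⁻⁵ T.

B ≈ 14.2 μT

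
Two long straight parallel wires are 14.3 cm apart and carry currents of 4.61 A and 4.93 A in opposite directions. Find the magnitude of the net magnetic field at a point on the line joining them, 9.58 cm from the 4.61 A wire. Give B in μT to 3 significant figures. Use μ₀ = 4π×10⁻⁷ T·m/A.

B ≈ 30.5 μT

Each long wire gives B = μ₀I/(2πd). Distances are d₁ = 0.0958 m and d₂ = 0.0472 m.
B₁ = 9.62×10⁻⁶ T, B₂ = 2.09×10⁻⁵ T.
Between antiparallel currents both contributions point the same way, so they add. B = B₁ + B₂ = 9.62×10⁻⁶ + 2.09×10⁻⁵ = 3.05×10⁻⁵ T.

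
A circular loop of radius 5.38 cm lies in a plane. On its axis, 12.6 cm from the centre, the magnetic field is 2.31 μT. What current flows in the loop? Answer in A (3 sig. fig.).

I ≈ 3.27 A

On the axis of a loop, B = μ₀IR²/[2(R²+z²)^(3/2)], so I = 2B(R²+z²)^(3/2)/(μ₀R²).
R² + z² = 0.002894 + 0.01588 = 0.01877 m²; raised to 3/2 gives 2.57×10⁻³ m³.
I = 2 × 2.31×10⁻⁶ × 2.57×10⁻³ / (1.26×10⁻⁶ × 0.002894) = 3.27 A.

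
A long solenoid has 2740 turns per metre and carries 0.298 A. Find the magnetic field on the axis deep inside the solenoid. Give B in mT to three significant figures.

Inside a long solenoid, B = μ₀nI with n = 2740 turns/m.
B = 4π×10⁻⁷ × 2740 × 0.298 = 1.03×10⁻³ T.

B ≈ 1.03 mT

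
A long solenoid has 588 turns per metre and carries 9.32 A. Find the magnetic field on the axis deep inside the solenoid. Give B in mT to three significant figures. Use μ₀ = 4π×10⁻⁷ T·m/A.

Inside a long solenoid, B = μ₀nI with n = 588 turns/m.
B = 4π×10⁻⁷ × 588 × 9.32 = 6.89×10⁻³ T.

B ≈ 6.89 mT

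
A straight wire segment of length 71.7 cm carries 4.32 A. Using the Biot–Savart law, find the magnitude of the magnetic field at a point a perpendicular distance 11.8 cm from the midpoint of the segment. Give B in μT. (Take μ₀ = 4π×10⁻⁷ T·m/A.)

For a finite straight segment, B = (μ₀I/4πd)(sinθ₁ + sinθ₂), where θ₁, θ₂ are the angles from the perpendicular to each end.
The perpendicular from the point meets the wire at its midpoint, so each end is L/2 = 0.3585 m away along the wire.
sinθ₁ = 0.3585/√(0.3585²+0.118²) = 0.9499; sinθ₂ = 0.3585/√(0.3585²+0.118²) = 0.9499.
B = (4π×10⁻⁷ × 4.32) / (4π × 0.118) × (0.9499 + 0.9499) = 6.95×10⁻⁶ T.

B ≈ 6.95 μT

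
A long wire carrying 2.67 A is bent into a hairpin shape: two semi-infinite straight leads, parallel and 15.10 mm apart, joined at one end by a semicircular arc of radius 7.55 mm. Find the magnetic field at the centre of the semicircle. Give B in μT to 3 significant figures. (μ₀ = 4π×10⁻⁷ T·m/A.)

B ≈ 182 μT

The semicircular arc contributes B_arc = μ₀I·π/(4πR) = μ₀I/(4R) = 1.11×10⁻⁴ T.
Each semi-infinite lead is at perpendicular distance R = 0.00755 m from the centre, with the perpendicular foot at its near end, so it contributes μ₀I/(4πR); both point the same way, together 7.07×10⁻⁵ T.
Arc and leads all point the same direction: B = 1.11×10⁻⁴ + 7.07×10⁻⁵ = 1.82×10⁻⁴ T.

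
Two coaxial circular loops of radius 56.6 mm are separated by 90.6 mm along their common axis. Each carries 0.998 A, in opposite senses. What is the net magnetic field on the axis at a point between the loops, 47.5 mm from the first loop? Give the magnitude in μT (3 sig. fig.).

B ≈ 0.600 μT

Each loop contributes B = μ₀IR²/[2(R²+z²)^(3/2)] on the axis, with z measured from that loop.
Loop 1 (z = 0.0475 m): B₁ = 4.98×10⁻⁶ T. Loop 2 (z = 0.0431 m): B₂ = 5.58×10⁻⁶ T.
The fields oppose: B = |B₁ − B₂| = 6.00×10⁻⁷ T.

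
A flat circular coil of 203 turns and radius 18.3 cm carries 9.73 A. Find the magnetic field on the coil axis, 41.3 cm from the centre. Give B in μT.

For an N-turn flat coil, B = Nμ₀IR²/[2(R²+z²)^(3/2)] with R = 0.183 m, z = 0.413 m.
B = 203 × 2.22×10⁻⁶ T = 4.51×10⁻⁴ T.

B ≈ 451 μT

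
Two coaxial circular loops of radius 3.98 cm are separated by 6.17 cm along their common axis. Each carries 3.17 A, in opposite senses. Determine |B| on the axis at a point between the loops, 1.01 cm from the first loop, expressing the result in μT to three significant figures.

Each loop contributes B = μ₀IR²/[2(R²+z²)^(3/2)] on the axis, with z measured from that loop.
Loop 1 (z = 0.0101 m): B₁ = 4.56×10⁻⁵ T. Loop 2 (z = 0.0516 m): B₂ = 1.14×10⁻⁵ T.
The fields oppose: B = |B₁ − B₂| = 3.42×10⁻⁵ T.

B ≈ 34.2 μT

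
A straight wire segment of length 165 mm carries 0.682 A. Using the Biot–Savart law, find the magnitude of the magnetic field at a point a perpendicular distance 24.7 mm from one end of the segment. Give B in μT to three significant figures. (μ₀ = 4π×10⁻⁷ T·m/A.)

For a finite straight segment, B = (μ₀I/4πd)(sinθ₁ + sinθ₂), where θ₁, θ₂ are the angles from the perpendicular to each end.
The perpendicular foot is at one end, so the two end-offsets along the wire are 0 and L = 0.165 m.
sinθ₁ = 0/√(0²+0.0247²) = 0.0000; sinθ₂ = 0.165/√(0.165²+0.0247²) = 0.9890.
B = (4π×10⁻⁷ × 0.682) / (4π × 0.0247) × (0.0000 + 0.9890) = 2.73×10⁻⁶ T.

B ≈ 2.73 μT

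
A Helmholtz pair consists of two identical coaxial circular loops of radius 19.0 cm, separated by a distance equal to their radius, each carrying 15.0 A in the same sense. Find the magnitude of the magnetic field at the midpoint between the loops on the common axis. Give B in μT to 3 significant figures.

Each loop contributes B = μ₀IR²/[2(R²+z²)^(3/2)] on the axis, with z measured from that loop.
Loop 1 (z = 0.095 m): B₁ = 3.55×10⁻⁵ T. Loop 2 (z = 0.095 m): B₂ = 3.55×10⁻⁵ T.
The fields add: B = B₁ + B₂ = 7.10×10⁻⁵ T.

B ≈ 71.0 μT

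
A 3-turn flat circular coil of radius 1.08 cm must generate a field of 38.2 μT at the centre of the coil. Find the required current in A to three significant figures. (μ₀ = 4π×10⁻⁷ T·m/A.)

For an N-turn coil, B = Nμ₀I/(2R) with R = 0.0108 m, so I = 2RB/(Nμ₀) = 2 × 0.0108 × 3.82×10⁻⁵ / (3 × 4π×10⁻⁷) = 0.219 A.

I ≈ 0.219 A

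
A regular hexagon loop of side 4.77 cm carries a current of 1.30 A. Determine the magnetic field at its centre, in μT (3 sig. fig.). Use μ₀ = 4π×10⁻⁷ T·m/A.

Each side is a finite straight segment at perpendicular distance d = a/(2 tan(π/6)) = 0.04131 m from the centre, with end-angles ±π/6.
One side contributes B₁ = (μ₀I/4πd)·2 sin(π/6) = 3.15×10⁻⁶ T.
All 6 sides add in the same direction: B = 6 × 3.15×10⁻⁶ = 1.89×10⁻⁵ T.

B ≈ 18.9 μT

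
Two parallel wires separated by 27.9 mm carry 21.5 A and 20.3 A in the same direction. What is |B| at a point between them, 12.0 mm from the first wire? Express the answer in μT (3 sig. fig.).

B ≈ 103 μT

Each long wire gives B = μ₀I/(2πd). Distances are d₁ = 0.012 m and d₂ = 0.0159 m.
B₁ = 3.58×10⁻⁴ T, B₂ = 2.55×10⁻⁴ T.
Between parallel currents the two contributions point in opposite directions, so they subtract. B = |B₁ − B₂| = |3.58×10⁻⁴ − 2.55×10⁻⁴| = 1.03×10⁻⁴ T.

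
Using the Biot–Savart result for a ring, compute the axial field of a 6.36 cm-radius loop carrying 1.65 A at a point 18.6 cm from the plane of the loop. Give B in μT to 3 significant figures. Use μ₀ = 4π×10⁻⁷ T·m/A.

On the axis of a circular loop, B = μ₀IR² / [2(R²+z²)^(3/2)].
R² + z² = (0.0636)² + (0.186)² = 0.03864 m², and (R²+z²)^(3/2) = 7.60×10⁻³ m³.
B = (4π×10⁻⁷ × 1.65 × 0.004045) / (2 × 7.60×10⁻³) = 5.52×10⁻⁷ T.

B ≈ 0.552 μT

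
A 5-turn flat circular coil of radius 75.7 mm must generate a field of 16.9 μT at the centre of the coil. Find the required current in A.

For an N-turn coil, B = Nμ₀I/(2R) with R = 0.0757 m, so I = 2RB/(Nμ₀) = 2 × 0.0757 × 1.69×10⁻⁵ / (5 × 4π×10⁻⁷) = 0.407 A.

I ≈ 0.407 A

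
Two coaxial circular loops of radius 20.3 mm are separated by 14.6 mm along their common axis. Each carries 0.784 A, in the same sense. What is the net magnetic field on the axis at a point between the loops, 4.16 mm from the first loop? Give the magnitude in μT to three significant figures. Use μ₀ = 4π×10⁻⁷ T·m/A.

B ≈ 39.9 μT

Each loop contributes B = μ₀IR²/[2(R²+z²)^(3/2)] on the axis, with z measured from that loop.
Loop 1 (z = 0.00416 m): B₁ = 2.28×10⁻⁵ T. Loop 2 (z = 0.01044 m): B₂ = 1.71×10⁻⁵ T.
The fields add: B = B₁ + B₂ = 3.99×10⁻⁵ T.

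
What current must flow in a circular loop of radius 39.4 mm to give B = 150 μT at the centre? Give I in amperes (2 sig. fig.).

At the centre of a circular loop B = μ₀I/(2R), so I = 2RB/μ₀.
With R = 0.0394 m, I = 2 × 0.0394 × 1.50×10⁻⁴ / (4π×10⁻⁷) = 9.41 A.

I ≈ 9.4 A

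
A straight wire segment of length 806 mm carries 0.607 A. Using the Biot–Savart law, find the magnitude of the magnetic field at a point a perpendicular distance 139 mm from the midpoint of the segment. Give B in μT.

For a finite straight segment, B = (μ₀I/4πd)(sinθ₁ + sinθ₂), where θ₁, θ₂ are the angles from the perpendicular to each end.
The perpendicular from the point meets the wire at its midpoint, so each end is L/2 = 0.403 m away along the wire.
sinθ₁ = 0.403/√(0.403²+0.139²) = 0.9453; sinθ₂ = 0.403/√(0.403²+0.139²) = 0.9453.
B = (4π×10⁻⁷ × 0.607) / (4π × 0.139) × (0.9453 + 0.9453) = 8.26×10⁻⁷ T.

B ≈ 0.826 μT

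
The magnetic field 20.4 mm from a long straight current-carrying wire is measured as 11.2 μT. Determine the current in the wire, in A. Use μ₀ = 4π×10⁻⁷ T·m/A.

For a long straight wire B = μ₀I/(2πd), so I = 2πdB/μ₀.
I = 2π × 0.0204 × 1.12×10⁻⁵ / (4π×10⁻⁷) = 1.14 A.

I ≈ 1.14 A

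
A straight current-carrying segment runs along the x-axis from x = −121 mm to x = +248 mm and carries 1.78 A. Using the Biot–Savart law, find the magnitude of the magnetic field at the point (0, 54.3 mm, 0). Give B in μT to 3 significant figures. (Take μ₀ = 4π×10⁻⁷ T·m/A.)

For a finite straight segment, B = (μ₀I/4πd)(sinθ₁ + sinθ₂), where θ₁, θ₂ are the angles from the perpendicular to each end.
The perpendicular distance is d = 0.0543 m; the end-offsets along the wire are a = 0.121 m and b = 0.248 m.
sinθ₁ = 0.121/√(0.121²+0.0543²) = 0.9123; sinθ₂ = 0.248/√(0.248²+0.0543²) = 0.9769.
B = (4π×10⁻⁷ × 1.78) / (4π × 0.0543) × (0.9123 + 0.9769) = 6.19×10⁻⁶ T.

B ≈ 6.19 μT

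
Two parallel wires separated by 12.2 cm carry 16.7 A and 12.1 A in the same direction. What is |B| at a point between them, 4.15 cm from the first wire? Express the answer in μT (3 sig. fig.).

B ≈ 50.4 μT

Each long wire gives B = μ₀I/(2πd). Distances are d₁ = 0.0415 m and d₂ = 0.0805 m.
B₁ = 8.05×10⁻⁵ T, B₂ = 3.01×10⁻⁵ T.
Between parallel currents the two contributions point in opposite directions, so they subtract. B = |B₁ − B₂| = |8.05×10⁻⁵ − 3.01×10⁻⁵| = 5.04×10⁻⁵ T.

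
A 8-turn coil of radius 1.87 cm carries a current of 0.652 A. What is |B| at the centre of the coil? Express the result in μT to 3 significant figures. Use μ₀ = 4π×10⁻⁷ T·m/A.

For an N-turn flat coil, B = Nμ₀I/(2R) with R = 0.0187 m.
B = 8 × 2.19×10⁻⁵ T = 1.75×10⁻⁴ T.

B ≈ 175 μT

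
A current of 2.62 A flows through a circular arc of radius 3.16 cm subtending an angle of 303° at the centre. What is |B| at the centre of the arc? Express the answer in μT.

B ≈ 43.8 μT

The Biot–Savart field of a circular arc at its centre is B = μ₀Iφ/(4πR), with φ = 5.288 rad.
B = (4π×10⁻⁷ × 2.62 × 5.288) / (4π × 0.0316) = 4.38×10⁻⁵ T.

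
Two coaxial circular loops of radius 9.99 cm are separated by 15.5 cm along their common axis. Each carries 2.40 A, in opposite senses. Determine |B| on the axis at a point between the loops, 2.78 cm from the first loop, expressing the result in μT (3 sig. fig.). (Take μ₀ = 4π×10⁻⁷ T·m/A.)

B ≈ 9.94 μT

Each loop contributes B = μ₀IR²/[2(R²+z²)^(3/2)] on the axis, with z measured from that loop.
Loop 1 (z = 0.0278 m): B₁ = 1.35×10⁻⁵ T. Loop 2 (z = 0.1272 m): B₂ = 3.56×10⁻⁶ T.
The fields oppose: B = |B₁ − B₂| = 9.94×10⁻⁶ T.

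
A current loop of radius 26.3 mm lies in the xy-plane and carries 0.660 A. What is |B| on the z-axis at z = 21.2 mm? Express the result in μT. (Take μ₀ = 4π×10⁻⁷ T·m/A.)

On the axis of a circular loop, B = μ₀IR² / [2(R²+z²)^(3/2)].
R² + z² = (0.0263)² + (0.0212)² = 0.001141 m², and (R²+z²)^(3/2) = 3.85×10⁻⁵ m³.
B = (4π×10⁻⁷ × 0.660 × 0.0006917) / (2 × 3.85×10⁻⁵) = 7.44×10⁻⁶ T.

B ≈ 7.44 μT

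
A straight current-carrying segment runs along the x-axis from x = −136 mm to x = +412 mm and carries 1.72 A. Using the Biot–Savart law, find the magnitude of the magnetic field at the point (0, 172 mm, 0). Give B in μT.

B ≈ 1.54 μT

For a finite straight segment, B = (μ₀I/4πd)(sinθ₁ + sinθ₂), where θ₁, θ₂ are the angles from the perpendicular to each end.
The perpendicular distance is d = 0.172 m; the end-offsets along the wire are a = 0.136 m and b = 0.412 m.
sinθ₁ = 0.136/√(0.136²+0.172²) = 0.6202; sinθ₂ = 0.412/√(0.412²+0.172²) = 0.9228.
B = (4π×10⁻⁷ × 1.72) / (4π × 0.172) × (0.6202 + 0.9228) = 1.54×10⁻⁶ T.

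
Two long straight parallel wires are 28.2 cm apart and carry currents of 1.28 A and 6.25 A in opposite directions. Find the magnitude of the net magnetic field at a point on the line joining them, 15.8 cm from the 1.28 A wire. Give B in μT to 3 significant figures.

B ≈ 11.7 μT

Each long wire gives B = μ₀I/(2πd). Distances are d₁ = 0.158 m and d₂ = 0.124 m.
B₁ = 1.62×10⁻⁶ T, B₂ = 1.01×10⁻⁵ T.
Between antiparallel currents both contributions point the same way, so they add. B = B₁ + B₂ = 1.62×10⁻⁶ + 1.01×10⁻⁵ = 1.17×10⁻⁵ T.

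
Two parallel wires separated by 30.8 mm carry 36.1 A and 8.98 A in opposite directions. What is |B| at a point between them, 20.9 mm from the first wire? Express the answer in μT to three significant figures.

Each long wire gives B = μ₀I/(2πd). Distances are d₁ = 0.0209 m and d₂ = 0.0099 m.
B₁ = 3.45×10⁻⁴ T, B₂ = 1.81×10⁻⁴ T.
Between antiparallel currents both contributions point the same way, so they add. B = B₁ + B₂ = 3.45×10⁻⁴ + 1.81×10⁻⁴ = 5.27×10⁻⁴ T.

B ≈ 527 μT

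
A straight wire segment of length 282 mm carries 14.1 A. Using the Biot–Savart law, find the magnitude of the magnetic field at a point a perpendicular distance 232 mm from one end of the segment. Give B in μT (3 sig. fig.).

For a finite straight segment, B = (μ₀I/4πd)(sinθ₁ + sinθ₂), where θ₁, θ₂ are the angles from the perpendicular to each end.
The perpendicular foot is at one end, so the two end-offsets along the wire are 0 and L = 0.282 m.
sinθ₁ = 0/√(0²+0.232²) = 0.0000; sinθ₂ = 0.282/√(0.282²+0.232²) = 0.7722.
B = (4π×10⁻⁷ × 14.1) / (4π × 0.232) × (0.0000 + 0.7722) = 4.69×10⁻⁶ T.

B ≈ 4.69 μT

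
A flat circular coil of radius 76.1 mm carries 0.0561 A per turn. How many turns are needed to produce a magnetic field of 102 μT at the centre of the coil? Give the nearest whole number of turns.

For an N-turn coil, B = Nμ₀I/(2R). A single turn gives B₁ = 4.63×10⁻⁷ T with R = 0.0761 m.
N = B/B₁ = 1.02×10⁻⁴ / 4.63×10⁻⁷ = 220.21.

N = 220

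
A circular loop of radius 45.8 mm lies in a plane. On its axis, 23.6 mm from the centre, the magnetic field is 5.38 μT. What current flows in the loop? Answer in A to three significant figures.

I ≈ 0.558 A

On the axis of a loop, B = μ₀IR²/[2(R²+z²)^(3/2)], so I = 2B(R²+z²)^(3/2)/(μ₀R²).
R² + z² = 0.002098 + 0.000557 = 0.002655 m²; raised to 3/2 gives 1.37×10⁻⁴ m³.
I = 2 × 5.38×10⁻⁶ × 1.37×10⁻⁴ / (1.26×10⁻⁶ × 0.002098) = 0.558 A.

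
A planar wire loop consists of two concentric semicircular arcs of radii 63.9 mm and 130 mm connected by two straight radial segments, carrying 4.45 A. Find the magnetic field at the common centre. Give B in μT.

B ≈ 11.1 μT

The radial connectors point toward the centre, so dl × r̂ = 0 and they contribute nothing.
Each semicircle gives μ₀I/(4R): inner arc 2.19×10⁻⁵ T, outer arc 1.08×10⁻⁵ T.
The two arcs carry current in opposite angular senses, so their fields oppose: B = |2.19×10⁻⁵ − 1.08×10⁻⁵| = 1.11×10⁻⁵ T.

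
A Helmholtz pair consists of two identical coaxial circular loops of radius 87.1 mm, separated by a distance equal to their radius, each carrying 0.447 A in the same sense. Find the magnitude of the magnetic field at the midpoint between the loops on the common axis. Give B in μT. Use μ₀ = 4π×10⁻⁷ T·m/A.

Each loop contributes B = μ₀IR²/[2(R²+z²)^(3/2)] on the axis, with z measured from that loop.
Loop 1 (z = 0.04355 m): B₁ = 2.31×10⁻⁶ T. Loop 2 (z = 0.04355 m): B₂ = 2.31×10⁻⁶ T.
The fields add: B = B₁ + B₂ = 4.61×10⁻⁶ T.

B ≈ 4.61 μT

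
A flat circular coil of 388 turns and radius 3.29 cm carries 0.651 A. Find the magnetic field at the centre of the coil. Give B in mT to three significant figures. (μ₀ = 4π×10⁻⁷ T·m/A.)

B ≈ 4.82 mT

For an N-turn flat coil, B = Nμ₀I/(2R) with R = 0.0329 m.
B = 388 × 1.24×10⁻⁵ T = 4.82×10⁻³ T.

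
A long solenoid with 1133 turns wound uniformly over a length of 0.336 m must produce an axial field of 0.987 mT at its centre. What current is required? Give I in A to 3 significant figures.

I ≈ 0.233 A

Inside a long solenoid B = μ₀nI with n = 3372 m⁻¹, so I = B/(μ₀n).
I = 9.87×10⁻⁴ / (4π×10⁻⁷ × 3372) = 0.233 A.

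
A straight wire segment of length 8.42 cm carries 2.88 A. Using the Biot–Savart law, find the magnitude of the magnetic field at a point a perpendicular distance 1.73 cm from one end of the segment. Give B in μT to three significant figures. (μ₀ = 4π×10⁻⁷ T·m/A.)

B ≈ 16.3 μT

For a finite straight segment, B = (μ₀I/4πd)(sinθ₁ + sinθ₂), where θ₁, θ₂ are the angles from the perpendicular to each end.
The perpendicular foot is at one end, so the two end-offsets along the wire are 0 and L = 0.0842 m.
sinθ₁ = 0/√(0²+0.0173²) = 0.0000; sinθ₂ = 0.0842/√(0.0842²+0.0173²) = 0.9795.
B = (4π×10⁻⁷ × 2.88) / (4π × 0.0173) × (0.0000 + 0.9795) = 1.63×10⁻⁵ T.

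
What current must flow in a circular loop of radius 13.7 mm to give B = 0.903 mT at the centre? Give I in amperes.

At the centre of a circular loop B = μ₀I/(2R), so I = 2RB/μ₀.
With R = 0.0137 m, I = 2 × 0.0137 × 9.03×10⁻⁴ / (4π×10⁻⁷) = 19.7 A.

I ≈ 19.7 A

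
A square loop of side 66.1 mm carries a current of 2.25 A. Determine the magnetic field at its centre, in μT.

Each side is a finite straight segment at perpendicular distance d = a/(2 tan(π/4)) = 0.03305 m from the centre, with end-angles ±π/4.
One side contributes B₁ = (μ₀I/4πd)·2 sin(π/4) = 9.63×10⁻⁶ T.
All 4 sides add in the same direction: B = 4 × 9.63×10⁻⁶ = 3.85×10⁻⁵ T.

B ≈ 38.5 μT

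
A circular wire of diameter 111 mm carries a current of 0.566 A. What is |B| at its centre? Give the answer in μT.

B ≈ 6.41 μT

At the centre of a circular loop the Biot–Savart law gives B = μ₀I/(2R) (so R = 0.0555 m).
B = (4π×10⁻⁷ × 0.566) / (2 × 0.0555) = 6.41×10⁻⁶ T.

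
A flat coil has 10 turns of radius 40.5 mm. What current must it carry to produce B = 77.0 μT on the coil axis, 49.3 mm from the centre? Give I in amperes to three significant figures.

For an N-turn coil, B = Nμ₀IR²/[2(R²+z²)^(3/2)] with R = 0.0405 m, z = 0.0493 m, so I = 2B(R²+z²)^(3/2)/(Nμ₀R²) = 2 × 7.70×10⁻⁵ × 2.60×10⁻⁴ / (10 × 4π×10⁻⁷ × 0.00164) = 1.94 A.

I ≈ 1.94 A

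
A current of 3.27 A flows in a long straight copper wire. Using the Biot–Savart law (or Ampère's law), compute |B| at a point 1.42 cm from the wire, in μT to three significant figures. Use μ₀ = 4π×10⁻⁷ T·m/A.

B ≈ 46.1 μT

For an infinitely long straight wire, B = μ₀I/(2πd).
B = (4π×10⁻⁷ × 3.27) / (2π × 0.0142) = 4.61×10⁻⁵ T.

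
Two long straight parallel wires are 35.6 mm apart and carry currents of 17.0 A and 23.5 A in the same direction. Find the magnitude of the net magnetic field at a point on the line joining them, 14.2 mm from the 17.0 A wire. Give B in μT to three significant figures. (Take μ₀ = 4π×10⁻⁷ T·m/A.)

Each long wire gives B = μ₀I/(2πd). Distances are d₁ = 0.0142 m and d₂ = 0.0214 m.
B₁ = 2.39×10⁻⁴ T, B₂ = 2.20×10⁻⁴ T.
Between parallel currents the two contributions point in opposite directions, so they subtract. B = |B₁ − B₂| = |2.39×10⁻⁴ − 2.20×10⁻⁴| = 1.98×10⁻⁵ T.

B ≈ 19.8 μT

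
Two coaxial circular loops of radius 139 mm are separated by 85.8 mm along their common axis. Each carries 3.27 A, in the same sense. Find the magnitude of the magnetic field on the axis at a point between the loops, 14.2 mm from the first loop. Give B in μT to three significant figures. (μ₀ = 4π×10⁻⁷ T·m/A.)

B ≈ 24.9 μT

Each loop contributes B = μ₀IR²/[2(R²+z²)^(3/2)] on the axis, with z measured from that loop.
Loop 1 (z = 0.0142 m): B₁ = 1.46×10⁻⁵ T. Loop 2 (z = 0.0716 m): B₂ = 1.04×10⁻⁵ T.
The fields add: B = B₁ + B₂ = 2.49×10⁻⁵ T.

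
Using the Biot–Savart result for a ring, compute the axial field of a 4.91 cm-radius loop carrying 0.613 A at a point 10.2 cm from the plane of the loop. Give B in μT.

On the axis of a circular loop, B = μ₀IR² / [2(R²+z²)^(3/2)].
R² + z² = (0.0491)² + (0.102)² = 0.01281 m², and (R²+z²)^(3/2) = 1.45×10⁻³ m³.
B = (4π×10⁻⁷ × 0.613 × 0.002411) / (2 × 1.45×10⁻³) = 6.40×10⁻⁷ T.

B ≈ 0.640 μT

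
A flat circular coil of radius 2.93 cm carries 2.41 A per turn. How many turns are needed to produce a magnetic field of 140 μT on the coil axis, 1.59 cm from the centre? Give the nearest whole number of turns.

For an N-turn coil, B = Nμ₀IR²/[2(R²+z²)^(3/2)]. A single turn gives B₁ = 3.51×10⁻⁵ T with R = 0.0293 m, z = 0.0159 m.
N = B/B₁ = 1.40×10⁻⁴ / 3.51×10⁻⁵ = 3.99.

N = 4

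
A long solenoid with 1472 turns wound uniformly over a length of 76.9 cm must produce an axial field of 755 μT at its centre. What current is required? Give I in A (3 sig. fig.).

Inside a long solenoid B = μ₀nI with n = 1914 m⁻¹, so I = B/(μ₀n).
I = 7.55×10⁻⁴ / (4π×10⁻⁷ × 1914) = 0.314 A.

I ≈ 0.314 A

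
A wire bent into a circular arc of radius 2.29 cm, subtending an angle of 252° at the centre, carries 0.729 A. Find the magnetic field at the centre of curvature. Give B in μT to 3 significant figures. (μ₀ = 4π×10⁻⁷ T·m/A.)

B ≈ 14.0 μT

The Biot–Savart field of a circular arc at its centre is B = μ₀Iφ/(4πR), with φ = 4.398 rad.
B = (4π×10⁻⁷ × 0.729 × 4.398) / (4π × 0.0229) = 1.40×10⁻⁵ T.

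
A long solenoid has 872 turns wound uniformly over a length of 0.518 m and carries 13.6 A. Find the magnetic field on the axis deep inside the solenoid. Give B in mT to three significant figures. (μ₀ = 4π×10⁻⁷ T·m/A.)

B ≈ 28.8 mT

Inside a long solenoid, B = μ₀nI with n = 1683 turns/m.
B = 4π×10⁻⁷ × 1683 × 13.6 = 2.88×10⁻² T.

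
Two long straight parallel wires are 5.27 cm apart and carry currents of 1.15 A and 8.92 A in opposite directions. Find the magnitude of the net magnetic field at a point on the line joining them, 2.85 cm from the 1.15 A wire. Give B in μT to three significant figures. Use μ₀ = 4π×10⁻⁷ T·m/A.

B ≈ 81.8 μT

Each long wire gives B = μ₀I/(2πd). Distances are d₁ = 0.0285 m and d₂ = 0.0242 m.
B₁ = 8.07×10⁻⁶ T, B₂ = 7.37×10⁻⁵ T.
Between antiparallel currents both contributions point the same way, so they add. B = B₁ + B₂ = 8.07×10⁻⁶ + 7.37×10⁻⁵ = 8.18×10⁻⁵ T.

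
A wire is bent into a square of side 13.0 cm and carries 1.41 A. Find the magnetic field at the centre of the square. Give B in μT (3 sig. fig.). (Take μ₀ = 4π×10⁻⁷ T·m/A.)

B ≈ 12.3 μT

Each side is a finite straight segment at perpendicular distance d = a/(2 tan(π/4)) = 0.065 m from the centre, with end-angles ±π/4.
One side contributes B₁ = (μ₀I/4πd)·2 sin(π/4) = 3.07×10⁻⁶ T.
All 4 sides add in the same direction: B = 4 × 3.07×10⁻⁶ = 1.23×10⁻⁵ T.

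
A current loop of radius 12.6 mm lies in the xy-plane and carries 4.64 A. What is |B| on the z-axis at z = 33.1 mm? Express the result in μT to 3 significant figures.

B ≈ 10.4 μT

On the axis of a circular loop, B = μ₀IR² / [2(R²+z²)^(3/2)].
R² + z² = (0.0126)² + (0.0331)² = 0.001254 m², and (R²+z²)^(3/2) = 4.44×10⁻⁵ m³.
B = (4π×10⁻⁷ × 4.64 × 0.0001588) / (2 × 4.44×10⁻⁵) = 1.04×10⁻⁵ T.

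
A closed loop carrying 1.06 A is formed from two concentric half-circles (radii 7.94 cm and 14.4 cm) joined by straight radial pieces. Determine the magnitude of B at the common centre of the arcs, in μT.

B ≈ 1.88 μT

The radial connectors point toward the centre, so dl × r̂ = 0 and they contribute nothing.
Each semicircle gives μ₀I/(4R): inner arc 4.19×10⁻⁶ T, outer arc 2.31×10⁻⁶ T.
The two arcs carry current in opposite angular senses, so their fields oppose: B = |4.19×10⁻⁶ − 2.31×10⁻⁶| = 1.88×10⁻⁶ T.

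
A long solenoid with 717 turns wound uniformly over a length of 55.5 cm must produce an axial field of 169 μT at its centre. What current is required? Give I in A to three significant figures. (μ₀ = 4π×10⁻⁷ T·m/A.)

Inside a long solenoid B = μ₀nI with n = 1292 m⁻¹, so I = B/(μ₀n).
I = 1.69×10⁻⁴ / (4π×10⁻⁷ × 1292) = 0.104 A.

I ≈ 0.104 A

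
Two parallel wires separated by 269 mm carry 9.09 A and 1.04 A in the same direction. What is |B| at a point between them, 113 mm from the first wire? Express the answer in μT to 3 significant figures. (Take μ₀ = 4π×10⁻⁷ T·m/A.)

B ≈ 14.8 μT

Each long wire gives B = μ₀I/(2πd). Distances are d₁ = 0.113 m and d₂ = 0.156 m.
B₁ = 1.61×10⁻⁵ T, B₂ = 1.33×10⁻⁶ T.
Between parallel currents the two contributions point in opposite directions, so they subtract. B = |B₁ − B₂| = |1.61×10⁻⁵ − 1.33×10⁻⁶| = 1.48×10⁻⁵ T.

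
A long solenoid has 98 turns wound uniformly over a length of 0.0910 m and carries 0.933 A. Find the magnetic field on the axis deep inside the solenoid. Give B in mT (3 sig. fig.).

Inside a long solenoid, B = μ₀nI with n = 1077 turns/m.
B = 4π×10⁻⁷ × 1077 × 0.933 = 1.26×10⁻³ T.

B ≈ 1.26 mT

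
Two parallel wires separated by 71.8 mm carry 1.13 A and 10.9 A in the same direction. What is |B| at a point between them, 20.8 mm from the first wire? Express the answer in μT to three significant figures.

B ≈ 31.9 μT

Each long wire gives B = μ₀I/(2πd). Distances are d₁ = 0.0208 m and d₂ = 0.051 m.
B₁ = 1.09×10⁻⁵ T, B₂ = 4.27×10⁻⁵ T.
Between parallel currents the two contributions point in opposite directions, so they subtract. B = |B₁ − B₂| = |1.09×10⁻⁵ − 4.27×10⁻⁵| = 3.19×10⁻⁵ T.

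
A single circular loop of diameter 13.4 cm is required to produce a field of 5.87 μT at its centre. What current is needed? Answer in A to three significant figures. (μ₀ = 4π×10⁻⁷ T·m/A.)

I ≈ 0.626 A

At the centre of a circular loop B = μ₀I/(2R), so I = 2RB/μ₀.
With R = 0.067 m, I = 2 × 0.067 × 5.87×10⁻⁶ / (4π×10⁻⁷) = 0.626 A.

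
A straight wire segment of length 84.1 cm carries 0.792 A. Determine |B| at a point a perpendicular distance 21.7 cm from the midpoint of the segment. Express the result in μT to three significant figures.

B ≈ 0.649 μT

For a finite straight segment, B = (μ₀I/4πd)(sinθ₁ + sinθ₂), where θ₁, θ₂ are the angles from the perpendicular to each end.
The perpendicular from the point meets the wire at its midpoint, so each end is L/2 = 0.4205 m away along the wire.
sinθ₁ = 0.4205/√(0.4205²+0.217²) = 0.8886; sinθ₂ = 0.4205/√(0.4205²+0.217²) = 0.8886.
B = (4π×10⁻⁷ × 0.792) / (4π × 0.217) × (0.8886 + 0.8886) = 6.49×10⁻⁷ T.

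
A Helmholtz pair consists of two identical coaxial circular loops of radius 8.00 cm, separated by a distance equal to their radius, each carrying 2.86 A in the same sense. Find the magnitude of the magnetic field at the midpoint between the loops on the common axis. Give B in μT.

Each loop contributes B = μ₀IR²/[2(R²+z²)^(3/2)] on the axis, with z measured from that loop.
Loop 1 (z = 0.04 m): B₁ = 1.61×10⁻⁵ T. Loop 2 (z = 0.04 m): B₂ = 1.61×10⁻⁵ T.
The fields add: B = B₁ + B₂ = 3.21×10⁻⁵ T.

B ≈ 32.1 μT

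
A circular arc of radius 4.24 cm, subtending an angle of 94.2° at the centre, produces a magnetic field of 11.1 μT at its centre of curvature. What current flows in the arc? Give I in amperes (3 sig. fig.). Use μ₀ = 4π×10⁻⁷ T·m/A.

For a circular arc, B = μ₀Iφ/(4πR) with φ in radians; here φ = 1.644 rad.
So I = 4πRB/(μ₀φ) = 4π × 0.0424 × 1.11×10⁻⁵ / (4π×10⁻⁷ × 1.644) = 2.86 A.

I ≈ 2.86 A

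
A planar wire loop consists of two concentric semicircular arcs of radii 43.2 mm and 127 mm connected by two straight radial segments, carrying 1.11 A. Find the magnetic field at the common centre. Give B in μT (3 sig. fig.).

The radial connectors point toward the centre, so dl × r̂ = 0 and they contribute nothing.
Each semicircle gives μ₀I/(4R): inner arc 8.07×10⁻⁶ T, outer arc 2.75×10⁻⁶ T.
The two arcs carry current in opposite angular senses, so their fields oppose: B = |8.07×10⁻⁶ − 2.75×10⁻⁶| = 5.33×10⁻⁶ T.

B ≈ 5.33 μT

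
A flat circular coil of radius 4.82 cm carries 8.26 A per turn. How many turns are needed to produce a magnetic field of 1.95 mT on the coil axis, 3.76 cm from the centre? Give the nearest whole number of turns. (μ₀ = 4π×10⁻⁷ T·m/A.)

N = 37

For an N-turn coil, B = Nμ₀IR²/[2(R²+z²)^(3/2)]. A single turn gives B₁ = 5.28×10⁻⁵ T with R = 0.0482 m, z = 0.0376 m.
N = B/B₁ = 1.95×10⁻³ / 5.28×10⁻⁵ = 36.95.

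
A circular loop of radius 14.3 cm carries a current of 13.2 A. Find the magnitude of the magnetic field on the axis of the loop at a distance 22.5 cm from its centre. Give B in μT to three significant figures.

B ≈ 8.95 μT

On the axis of a circular loop, B = μ₀IR² / [2(R²+z²)^(3/2)].
R² + z² = (0.143)² + (0.225)² = 0.07107 m², and (R²+z²)^(3/2) = 1.89×10⁻² m³.
B = (4π×10⁻⁷ × 13.2 × 0.02045) / (2 × 1.89×10⁻²) = 8.95×10⁻⁶ T.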